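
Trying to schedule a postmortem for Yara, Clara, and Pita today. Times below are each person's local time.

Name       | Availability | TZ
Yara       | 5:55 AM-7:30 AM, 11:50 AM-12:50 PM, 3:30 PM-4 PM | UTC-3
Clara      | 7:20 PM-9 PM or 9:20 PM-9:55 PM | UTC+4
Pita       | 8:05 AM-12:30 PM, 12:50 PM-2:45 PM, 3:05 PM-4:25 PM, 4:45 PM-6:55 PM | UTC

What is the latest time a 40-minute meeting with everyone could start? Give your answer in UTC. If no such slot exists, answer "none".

none

Yara in UTC: 08:55-10:30, 14:50-15:50, 18:30-19:00 (add 3h to convert from UTC-3).
Clara in UTC: 15:20-17:00, 17:20-17:55 (subtract 4h to convert from UTC+4).
Pita in UTC: 08:05-12:30, 12:50-14:45, 15:05-16:25, 16:45-18:55.
Yara ∩ Clara: 15:20-15:50.
Yara ∩ Clara ∩ Pita: 15:20-15:50.
No common window is at least 40 minutes long.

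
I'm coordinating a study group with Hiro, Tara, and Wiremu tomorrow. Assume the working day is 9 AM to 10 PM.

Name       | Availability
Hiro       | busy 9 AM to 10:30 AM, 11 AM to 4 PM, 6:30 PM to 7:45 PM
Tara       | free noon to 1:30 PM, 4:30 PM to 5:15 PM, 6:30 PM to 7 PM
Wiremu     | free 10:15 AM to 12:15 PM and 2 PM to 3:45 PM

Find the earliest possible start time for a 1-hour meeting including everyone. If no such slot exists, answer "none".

Hiro free: 10:30-11:00, 16:00-18:30, 19:45-22:00 (invert busy blocks within the working day).
Tara free: 12:00-13:30, 16:30-17:15, 18:30-19:00.
Wiremu free: 10:15-12:15, 14:00-15:45.
Hiro ∩ Tara: 16:30-17:15.
Hiro ∩ Tara ∩ Wiremu: ∅.
There is no time when everyone is free.
No common window is at least 60 minutes long.

none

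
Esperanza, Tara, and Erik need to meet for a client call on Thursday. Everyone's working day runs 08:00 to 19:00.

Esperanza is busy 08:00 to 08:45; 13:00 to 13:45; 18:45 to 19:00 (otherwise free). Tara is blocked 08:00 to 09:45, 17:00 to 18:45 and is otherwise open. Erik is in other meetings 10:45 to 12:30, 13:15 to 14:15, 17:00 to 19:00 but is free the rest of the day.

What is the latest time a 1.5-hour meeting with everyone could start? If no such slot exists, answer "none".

15:30

Esperanza free: 08:45-13:00, 13:45-18:45 (invert busy blocks within the working day).
Tara free: 09:45-17:00, 18:45-19:00 (invert busy blocks within the working day).
Erik free: 08:00-10:45, 12:30-13:15, 14:15-17:00 (invert busy blocks within the working day).
Esperanza ∩ Tara: 09:45-13:00, 13:45-17:00.
Esperanza ∩ Tara ∩ Erik: 09:45-10:45, 12:30-13:00, 14:15-17:00.
Those are the intersection windows.
The last common window of at least 90 minutes is 14:15-17:00; a 90-minute meeting can start as late as 15:30 and still end by 17:00.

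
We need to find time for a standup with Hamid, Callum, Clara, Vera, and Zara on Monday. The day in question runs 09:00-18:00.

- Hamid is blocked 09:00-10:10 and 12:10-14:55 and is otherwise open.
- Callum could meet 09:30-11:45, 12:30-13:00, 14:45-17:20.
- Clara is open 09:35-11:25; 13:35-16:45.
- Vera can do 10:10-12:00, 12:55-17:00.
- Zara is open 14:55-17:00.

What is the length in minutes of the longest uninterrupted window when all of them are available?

110

Hamid free: 10:10-12:10, 14:55-18:00 (invert busy blocks within the working day).
Callum free: 09:30-11:45, 12:30-13:00, 14:45-17:20.
Clara free: 09:35-11:25, 13:35-16:45.
Vera free: 10:10-12:00, 12:55-17:00.
Zara free: 14:55-17:00.
Hamid ∩ Callum: 10:10-11:45, 14:55-17:20.
Hamid ∩ Callum ∩ Clara: 10:10-11:25, 14:55-16:45.
Hamid ∩ Callum ∩ Clara ∩ Vera: 10:10-11:25, 14:55-16:45.
Hamid ∩ Callum ∩ Clara ∩ Vera ∩ Zara: 14:55-16:45.
The longest is 14:55-16:45 at 110 minutes.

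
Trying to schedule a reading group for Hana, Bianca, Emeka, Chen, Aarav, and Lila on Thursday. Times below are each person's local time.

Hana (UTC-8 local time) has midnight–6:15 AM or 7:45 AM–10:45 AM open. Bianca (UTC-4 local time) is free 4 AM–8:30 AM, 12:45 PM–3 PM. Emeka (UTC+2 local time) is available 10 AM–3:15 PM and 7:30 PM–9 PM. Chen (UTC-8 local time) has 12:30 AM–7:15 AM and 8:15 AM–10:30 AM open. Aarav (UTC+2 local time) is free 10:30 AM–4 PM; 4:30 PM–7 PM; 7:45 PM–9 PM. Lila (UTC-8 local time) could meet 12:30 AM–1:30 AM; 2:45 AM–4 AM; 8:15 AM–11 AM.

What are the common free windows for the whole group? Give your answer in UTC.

Hana in UTC: 08:00-14:15, 15:45-18:45 (add 8h to convert from UTC-8).
Bianca in UTC: 08:00-12:30, 16:45-19:00 (add 4h to convert from UTC-4).
Emeka in UTC: 08:00-13:15, 17:30-19:00 (subtract 2h to convert from UTC+2).
Chen in UTC: 08:30-15:15, 16:15-18:30 (add 8h to convert from UTC-8).
Aarav in UTC: 08:30-14:00, 14:30-17:00, 17:45-19:00 (subtract 2h to convert from UTC+2).
Lila in UTC: 08:30-09:30, 10:45-12:00, 16:15-19:00 (add 8h to convert from UTC-8).
Hana ∩ Bianca: 08:00-12:30, 16:45-18:45.
Hana ∩ Bianca ∩ Emeka: 08:00-12:30, 17:30-18:45.
Hana ∩ Bianca ∩ Emeka ∩ Chen: 08:30-12:30, 17:30-18:30.
Hana ∩ Bianca ∩ Emeka ∩ Chen ∩ Aarav: 08:30-12:30, 17:45-18:30.
Hana ∩ Bianca ∩ Emeka ∩ Chen ∩ Aarav ∩ Lila: 08:30-09:30, 10:45-12:00, 17:45-18:30.
Those are the intersection windows.

08:30-09:30, 10:45-12:00, 17:45-18:30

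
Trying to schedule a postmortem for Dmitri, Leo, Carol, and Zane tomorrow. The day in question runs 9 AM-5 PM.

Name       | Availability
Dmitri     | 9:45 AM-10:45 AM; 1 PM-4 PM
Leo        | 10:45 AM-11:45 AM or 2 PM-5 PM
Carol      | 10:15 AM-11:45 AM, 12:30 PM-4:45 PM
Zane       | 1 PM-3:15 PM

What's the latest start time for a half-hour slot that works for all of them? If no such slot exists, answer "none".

14:45

Dmitri ∩ Leo: 14:00-16:00.
Dmitri ∩ Leo ∩ Carol: 14:00-16:00.
Dmitri ∩ Leo ∩ Carol ∩ Zane: 14:00-15:15.
The last common window of at least 30 minutes is 14:00-15:15; a 30-minute meeting can start as late as 14:45 and still end by 15:15.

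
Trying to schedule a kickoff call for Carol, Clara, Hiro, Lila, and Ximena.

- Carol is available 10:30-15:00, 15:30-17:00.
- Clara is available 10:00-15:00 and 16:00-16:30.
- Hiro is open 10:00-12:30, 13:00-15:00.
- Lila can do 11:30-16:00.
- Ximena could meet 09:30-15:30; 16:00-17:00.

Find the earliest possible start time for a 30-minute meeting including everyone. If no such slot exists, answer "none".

Carol ∩ Clara: 10:30-15:00, 16:00-16:30.
Carol ∩ Clara ∩ Hiro: 10:30-12:30, 13:00-15:00.
Carol ∩ Clara ∩ Hiro ∩ Lila: 11:30-12:30, 13:00-15:00.
Carol ∩ Clara ∩ Hiro ∩ Lila ∩ Ximena: 11:30-12:30, 13:00-15:00.
Those are the intersection windows.
The first common window of at least 30 minutes is 11:30-12:30, so the earliest start is 11:30.

11:30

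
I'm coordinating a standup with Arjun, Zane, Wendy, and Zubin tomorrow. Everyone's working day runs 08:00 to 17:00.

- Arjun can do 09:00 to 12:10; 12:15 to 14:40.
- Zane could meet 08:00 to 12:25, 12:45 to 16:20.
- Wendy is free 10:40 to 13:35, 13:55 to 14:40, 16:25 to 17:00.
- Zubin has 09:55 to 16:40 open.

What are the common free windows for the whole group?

Arjun ∩ Zane: 09:00-12:10, 12:15-12:25, 12:45-14:40.
Arjun ∩ Zane ∩ Wendy: 10:40-12:10, 12:15-12:25, 12:45-13:35, 13:55-14:40.
Arjun ∩ Zane ∩ Wendy ∩ Zubin: 10:40-12:10, 12:15-12:25, 12:45-13:35, 13:55-14:40.

10:40-12:10, 12:15-12:25, 12:45-13:35, 13:55-14:40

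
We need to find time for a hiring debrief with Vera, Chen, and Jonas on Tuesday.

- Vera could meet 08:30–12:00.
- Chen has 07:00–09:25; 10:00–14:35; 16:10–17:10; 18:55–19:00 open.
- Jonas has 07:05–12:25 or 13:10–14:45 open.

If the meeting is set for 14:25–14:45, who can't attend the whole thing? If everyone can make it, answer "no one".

Chen, Vera

Vera: not fully free for 14:25-14:45. Chen: not fully free for 14:25-14:45. Jonas: free for 14:25-14:45.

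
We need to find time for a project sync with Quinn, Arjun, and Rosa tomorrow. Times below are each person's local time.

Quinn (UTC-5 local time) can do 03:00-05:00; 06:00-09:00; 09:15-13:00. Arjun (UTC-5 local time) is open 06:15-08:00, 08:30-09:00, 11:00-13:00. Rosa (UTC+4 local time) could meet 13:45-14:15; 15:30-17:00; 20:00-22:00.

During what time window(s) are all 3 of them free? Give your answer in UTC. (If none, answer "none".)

11:30-13:00, 16:00-18:00

Quinn in UTC: 08:00-10:00, 11:00-14:00, 14:15-18:00 (add 5h to convert from UTC-5).
Arjun in UTC: 11:15-13:00, 13:30-14:00, 16:00-18:00 (add 5h to convert from UTC-5).
Rosa in UTC: 09:45-10:15, 11:30-13:00, 16:00-18:00 (subtract 4h to convert from UTC+4).
Quinn ∩ Arjun: 11:15-13:00, 13:30-14:00, 16:00-18:00.
Quinn ∩ Arjun ∩ Rosa: 11:30-13:00, 16:00-18:00.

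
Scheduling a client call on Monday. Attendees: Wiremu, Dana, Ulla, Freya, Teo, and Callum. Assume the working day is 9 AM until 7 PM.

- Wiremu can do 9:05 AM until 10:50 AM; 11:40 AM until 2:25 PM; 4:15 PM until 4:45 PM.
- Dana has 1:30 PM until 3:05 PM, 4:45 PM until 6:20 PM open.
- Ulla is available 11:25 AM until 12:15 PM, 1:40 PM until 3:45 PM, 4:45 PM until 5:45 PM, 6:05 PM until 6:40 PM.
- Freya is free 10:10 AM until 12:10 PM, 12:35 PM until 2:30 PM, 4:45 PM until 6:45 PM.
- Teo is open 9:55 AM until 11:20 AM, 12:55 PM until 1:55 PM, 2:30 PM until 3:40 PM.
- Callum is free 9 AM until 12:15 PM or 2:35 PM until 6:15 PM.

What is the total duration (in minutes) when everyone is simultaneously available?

Wiremu ∩ Dana: 13:30-14:25.
Wiremu ∩ Dana ∩ Ulla: 13:40-14:25.
Wiremu ∩ Dana ∩ Ulla ∩ Freya: 13:40-14:25.
Wiremu ∩ Dana ∩ Ulla ∩ Freya ∩ Teo: 13:40-13:55.
Wiremu ∩ Dana ∩ Ulla ∩ Freya ∩ Teo ∩ Callum: ∅.
There is no time when everyone is free.
There is no common window, so the total is 0 minutes.

0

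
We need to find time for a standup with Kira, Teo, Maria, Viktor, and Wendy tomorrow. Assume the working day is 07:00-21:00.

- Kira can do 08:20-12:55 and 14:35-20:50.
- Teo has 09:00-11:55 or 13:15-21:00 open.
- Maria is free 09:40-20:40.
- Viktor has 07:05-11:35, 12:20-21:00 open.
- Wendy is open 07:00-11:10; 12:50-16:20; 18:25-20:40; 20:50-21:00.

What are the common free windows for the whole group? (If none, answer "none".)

09:40-11:10, 14:35-16:20, 18:25-20:40

Kira ∩ Teo: 09:00-11:55, 14:35-20:50.
Kira ∩ Teo ∩ Maria: 09:40-11:55, 14:35-20:40.
Kira ∩ Teo ∩ Maria ∩ Viktor: 09:40-11:35, 14:35-20:40.
Kira ∩ Teo ∩ Maria ∩ Viktor ∩ Wendy: 09:40-11:10, 14:35-16:20, 18:25-20:40.
Those are the intersection windows.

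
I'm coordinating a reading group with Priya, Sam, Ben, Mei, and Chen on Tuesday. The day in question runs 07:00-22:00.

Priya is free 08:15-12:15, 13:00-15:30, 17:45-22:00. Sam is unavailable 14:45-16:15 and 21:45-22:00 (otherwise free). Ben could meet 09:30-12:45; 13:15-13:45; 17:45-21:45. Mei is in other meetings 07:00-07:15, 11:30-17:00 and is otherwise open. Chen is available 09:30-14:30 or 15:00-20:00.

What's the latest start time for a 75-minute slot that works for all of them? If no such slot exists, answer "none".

18:45

Priya free: 08:15-12:15, 13:00-15:30, 17:45-22:00.
Sam free: 07:00-14:45, 16:15-21:45 (invert busy blocks within the working day).
Ben free: 09:30-12:45, 13:15-13:45, 17:45-21:45.
Mei free: 07:15-11:30, 17:00-22:00 (invert busy blocks within the working day).
Chen free: 09:30-14:30, 15:00-20:00.
Priya ∩ Sam: 08:15-12:15, 13:00-14:45, 17:45-21:45.
Priya ∩ Sam ∩ Ben: 09:30-12:15, 13:15-13:45, 17:45-21:45.
Priya ∩ Sam ∩ Ben ∩ Mei: 09:30-11:30, 17:45-21:45.
Priya ∩ Sam ∩ Ben ∩ Mei ∩ Chen: 09:30-11:30, 17:45-20:00.
The last common window of at least 75 minutes is 17:45-20:00; a 75-minute meeting can start as late as 18:45 and still end by 20:00.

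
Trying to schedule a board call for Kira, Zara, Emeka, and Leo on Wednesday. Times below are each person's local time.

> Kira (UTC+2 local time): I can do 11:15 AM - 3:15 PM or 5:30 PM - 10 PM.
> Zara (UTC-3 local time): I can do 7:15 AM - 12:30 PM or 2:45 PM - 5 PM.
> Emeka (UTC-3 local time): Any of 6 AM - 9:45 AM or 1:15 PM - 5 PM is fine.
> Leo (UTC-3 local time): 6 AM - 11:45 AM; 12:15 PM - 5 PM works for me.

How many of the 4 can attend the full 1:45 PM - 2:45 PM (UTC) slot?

2

Kira in UTC: 09:15-13:15, 15:30-20:00 (subtract 2h to convert from UTC+2).
Zara in UTC: 10:15-15:30, 17:45-20:00 (add 3h to convert from UTC-3).
Emeka in UTC: 09:00-12:45, 16:15-20:00 (add 3h to convert from UTC-3).
Leo in UTC: 09:00-14:45, 15:15-20:00 (add 3h to convert from UTC-3).
Zara and Leo can make the full 13:45-14:45 slot — that's 2.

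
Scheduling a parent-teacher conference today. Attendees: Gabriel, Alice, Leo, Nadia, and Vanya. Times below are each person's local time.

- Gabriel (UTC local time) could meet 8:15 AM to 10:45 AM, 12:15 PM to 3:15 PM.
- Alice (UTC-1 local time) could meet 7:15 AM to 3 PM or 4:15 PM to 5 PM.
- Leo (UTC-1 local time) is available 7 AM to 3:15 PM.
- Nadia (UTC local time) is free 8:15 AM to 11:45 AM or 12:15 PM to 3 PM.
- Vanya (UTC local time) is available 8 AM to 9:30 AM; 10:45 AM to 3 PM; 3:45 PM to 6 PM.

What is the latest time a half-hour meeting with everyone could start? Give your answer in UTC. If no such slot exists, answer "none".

14:30

Gabriel in UTC: 08:15-10:45, 12:15-15:15.
Alice in UTC: 08:15-16:00, 17:15-18:00 (add 1h to convert from UTC-1).
Leo in UTC: 08:00-16:15 (add 1h to convert from UTC-1).
Nadia in UTC: 08:15-11:45, 12:15-15:00.
Vanya in UTC: 08:00-09:30, 10:45-15:00, 15:45-18:00.
Gabriel ∩ Alice: 08:15-10:45, 12:15-15:15.
Gabriel ∩ Alice ∩ Leo: 08:15-10:45, 12:15-15:15.
Gabriel ∩ Alice ∩ Leo ∩ Nadia: 08:15-10:45, 12:15-15:00.
Gabriel ∩ Alice ∩ Leo ∩ Nadia ∩ Vanya: 08:15-09:30, 12:15-15:00.
The last common window of at least 30 minutes is 12:15-15:00; a 30-minute meeting can start as late as 14:30 and still end by 15:00.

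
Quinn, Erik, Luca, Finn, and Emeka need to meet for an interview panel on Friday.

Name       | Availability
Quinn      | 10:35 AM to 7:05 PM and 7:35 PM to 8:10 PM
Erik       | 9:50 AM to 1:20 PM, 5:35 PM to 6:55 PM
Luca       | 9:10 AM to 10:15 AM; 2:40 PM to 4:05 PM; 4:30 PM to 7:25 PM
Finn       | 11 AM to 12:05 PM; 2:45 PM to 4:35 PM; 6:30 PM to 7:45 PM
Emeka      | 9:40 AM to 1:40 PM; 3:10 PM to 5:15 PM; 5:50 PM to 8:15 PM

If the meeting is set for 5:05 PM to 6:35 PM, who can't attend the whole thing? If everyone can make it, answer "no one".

Quinn: free for 17:05-18:35. Erik: not fully free for 17:05-18:35. Luca: free for 17:05-18:35. Finn: not fully free for 17:05-18:35. Emeka: not fully free for 17:05-18:35.

Emeka, Erik, Finn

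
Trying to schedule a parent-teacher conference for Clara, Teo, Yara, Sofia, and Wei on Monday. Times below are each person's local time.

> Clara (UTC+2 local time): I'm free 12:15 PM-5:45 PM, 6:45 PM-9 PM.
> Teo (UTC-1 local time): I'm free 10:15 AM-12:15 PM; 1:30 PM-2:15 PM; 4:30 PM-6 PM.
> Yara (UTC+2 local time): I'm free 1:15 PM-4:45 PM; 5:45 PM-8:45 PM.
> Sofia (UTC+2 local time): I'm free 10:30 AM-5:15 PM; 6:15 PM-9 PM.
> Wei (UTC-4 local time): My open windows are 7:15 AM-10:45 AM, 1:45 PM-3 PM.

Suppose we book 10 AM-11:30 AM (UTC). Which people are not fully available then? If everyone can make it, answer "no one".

Clara in UTC: 10:15-15:45, 16:45-19:00 (subtract 2h to convert from UTC+2).
Teo in UTC: 11:15-13:15, 14:30-15:15, 17:30-19:00 (add 1h to convert from UTC-1).
Yara in UTC: 11:15-14:45, 15:45-18:45 (subtract 2h to convert from UTC+2).
Sofia in UTC: 08:30-15:15, 16:15-19:00 (subtract 2h to convert from UTC+2).
Wei in UTC: 11:15-14:45, 17:45-19:00 (add 4h to convert from UTC-4).
Clara: not fully free for 10:00-11:30. Teo: not fully free for 10:00-11:30. Yara: not fully free for 10:00-11:30. Sofia: free for 10:00-11:30. Wei: not fully free for 10:00-11:30.

Clara, Teo, Wei, Yara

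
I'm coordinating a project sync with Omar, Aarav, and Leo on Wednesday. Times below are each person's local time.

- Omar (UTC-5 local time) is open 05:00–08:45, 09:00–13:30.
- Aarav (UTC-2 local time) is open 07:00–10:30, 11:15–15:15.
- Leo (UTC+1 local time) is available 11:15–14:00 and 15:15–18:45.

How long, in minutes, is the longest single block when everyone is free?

Omar in UTC: 10:00-13:45, 14:00-18:30 (add 5h to convert from UTC-5).
Aarav in UTC: 09:00-12:30, 13:15-17:15 (add 2h to convert from UTC-2).
Leo in UTC: 10:15-13:00, 14:15-17:45 (subtract 1h to convert from UTC+1).
Omar ∩ Aarav: 10:00-12:30, 13:15-13:45, 14:00-17:15.
Omar ∩ Aarav ∩ Leo: 10:15-12:30, 14:15-17:15.
The longest is 14:15-17:15 at 180 minutes.

180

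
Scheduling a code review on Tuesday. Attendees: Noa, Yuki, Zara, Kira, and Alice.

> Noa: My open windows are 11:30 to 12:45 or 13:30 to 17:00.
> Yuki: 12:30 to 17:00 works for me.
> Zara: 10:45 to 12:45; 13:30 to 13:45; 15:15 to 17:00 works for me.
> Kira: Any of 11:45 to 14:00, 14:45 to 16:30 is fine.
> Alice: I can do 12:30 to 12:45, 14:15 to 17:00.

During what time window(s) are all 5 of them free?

Noa ∩ Yuki: 12:30-12:45, 13:30-17:00.
Noa ∩ Yuki ∩ Zara: 12:30-12:45, 13:30-13:45, 15:15-17:00.
Noa ∩ Yuki ∩ Zara ∩ Kira: 12:30-12:45, 13:30-13:45, 15:15-16:30.
Noa ∩ Yuki ∩ Zara ∩ Kira ∩ Alice: 12:30-12:45, 15:15-16:30.

12:30-12:45, 15:15-16:30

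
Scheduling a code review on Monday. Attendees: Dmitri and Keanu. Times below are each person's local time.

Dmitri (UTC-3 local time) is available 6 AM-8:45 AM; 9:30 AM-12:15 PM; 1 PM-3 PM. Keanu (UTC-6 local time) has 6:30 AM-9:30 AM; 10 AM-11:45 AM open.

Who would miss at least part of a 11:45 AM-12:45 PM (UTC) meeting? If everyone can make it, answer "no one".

Dmitri in UTC: 09:00-11:45, 12:30-15:15, 16:00-18:00 (add 3h to convert from UTC-3).
Keanu in UTC: 12:30-15:30, 16:00-17:45 (add 6h to convert from UTC-6).
Dmitri: not fully free for 11:45-12:45. Keanu: not fully free for 11:45-12:45.

Dmitri, Keanu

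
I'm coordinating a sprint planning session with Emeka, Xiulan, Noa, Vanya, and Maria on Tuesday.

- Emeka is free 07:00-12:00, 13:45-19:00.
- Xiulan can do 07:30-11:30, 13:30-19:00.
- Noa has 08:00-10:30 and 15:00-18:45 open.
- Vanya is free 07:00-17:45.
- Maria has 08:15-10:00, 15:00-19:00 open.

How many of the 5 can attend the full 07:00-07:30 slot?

Emeka and Vanya can make the full 07:00-07:30 slot — that's 2.

2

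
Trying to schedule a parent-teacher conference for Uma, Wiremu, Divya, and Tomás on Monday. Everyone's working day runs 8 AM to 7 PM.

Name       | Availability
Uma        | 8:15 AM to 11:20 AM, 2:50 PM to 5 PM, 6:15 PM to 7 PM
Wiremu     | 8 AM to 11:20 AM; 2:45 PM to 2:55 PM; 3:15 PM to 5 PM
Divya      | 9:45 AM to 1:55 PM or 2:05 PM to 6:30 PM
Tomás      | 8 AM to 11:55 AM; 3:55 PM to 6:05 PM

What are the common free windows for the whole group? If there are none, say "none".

Uma ∩ Wiremu: 08:15-11:20, 14:50-14:55, 15:15-17:00.
Uma ∩ Wiremu ∩ Divya: 09:45-11:20, 14:50-14:55, 15:15-17:00.
Uma ∩ Wiremu ∩ Divya ∩ Tomás: 09:45-11:20, 15:55-17:00.
Those are the intersection windows.

09:45-11:20, 15:55-17:00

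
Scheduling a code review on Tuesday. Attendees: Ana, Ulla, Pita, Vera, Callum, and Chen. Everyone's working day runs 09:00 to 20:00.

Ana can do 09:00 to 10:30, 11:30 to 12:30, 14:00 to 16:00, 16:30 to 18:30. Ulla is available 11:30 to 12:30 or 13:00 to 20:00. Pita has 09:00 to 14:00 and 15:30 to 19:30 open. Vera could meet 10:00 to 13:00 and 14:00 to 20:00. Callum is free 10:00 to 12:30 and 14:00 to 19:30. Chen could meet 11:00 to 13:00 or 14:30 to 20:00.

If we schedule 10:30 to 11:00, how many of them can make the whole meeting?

3

Pita, Vera, and Callum can make the full 10:30-11:00 slot — that's 3.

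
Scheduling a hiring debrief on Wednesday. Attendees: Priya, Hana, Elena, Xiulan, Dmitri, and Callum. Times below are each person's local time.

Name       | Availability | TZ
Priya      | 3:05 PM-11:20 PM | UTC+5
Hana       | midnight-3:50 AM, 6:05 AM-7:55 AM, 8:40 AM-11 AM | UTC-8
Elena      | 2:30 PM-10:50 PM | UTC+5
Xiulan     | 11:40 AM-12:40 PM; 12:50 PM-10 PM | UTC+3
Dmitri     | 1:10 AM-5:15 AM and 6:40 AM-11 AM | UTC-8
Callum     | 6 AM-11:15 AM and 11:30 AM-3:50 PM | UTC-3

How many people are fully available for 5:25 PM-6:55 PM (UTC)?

Priya in UTC: 10:05-18:20 (subtract 5h to convert from UTC+5).
Hana in UTC: 08:00-11:50, 14:05-15:55, 16:40-19:00 (add 8h to convert from UTC-8).
Elena in UTC: 09:30-17:50 (subtract 5h to convert from UTC+5).
Xiulan in UTC: 08:40-09:40, 09:50-19:00 (subtract 3h to convert from UTC+3).
Dmitri in UTC: 09:10-13:15, 14:40-19:00 (add 8h to convert from UTC-8).
Callum in UTC: 09:00-14:15, 14:30-18:50 (add 3h to convert from UTC-3).
Hana, Xiulan, and Dmitri can make the full 17:25-18:55 slot — that's 3.

3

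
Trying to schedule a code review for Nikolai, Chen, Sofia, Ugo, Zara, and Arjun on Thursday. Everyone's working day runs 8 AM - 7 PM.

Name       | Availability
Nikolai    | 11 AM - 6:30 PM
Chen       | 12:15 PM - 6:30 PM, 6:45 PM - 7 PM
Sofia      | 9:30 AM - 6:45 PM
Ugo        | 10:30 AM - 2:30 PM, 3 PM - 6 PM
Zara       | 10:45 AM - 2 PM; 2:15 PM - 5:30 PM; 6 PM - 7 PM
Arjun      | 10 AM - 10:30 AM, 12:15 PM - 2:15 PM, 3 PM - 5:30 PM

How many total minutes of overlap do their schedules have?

Nikolai ∩ Chen: 12:15-18:30.
Nikolai ∩ Chen ∩ Sofia: 12:15-18:30.
Nikolai ∩ Chen ∩ Sofia ∩ Ugo: 12:15-14:30, 15:00-18:00.
Nikolai ∩ Chen ∩ Sofia ∩ Ugo ∩ Zara: 12:15-14:00, 14:15-14:30, 15:00-17:30.
Nikolai ∩ Chen ∩ Sofia ∩ Ugo ∩ Zara ∩ Arjun: 12:15-14:00, 15:00-17:30.
Summing the common windows: 105 + 150 = 255 minutes.

255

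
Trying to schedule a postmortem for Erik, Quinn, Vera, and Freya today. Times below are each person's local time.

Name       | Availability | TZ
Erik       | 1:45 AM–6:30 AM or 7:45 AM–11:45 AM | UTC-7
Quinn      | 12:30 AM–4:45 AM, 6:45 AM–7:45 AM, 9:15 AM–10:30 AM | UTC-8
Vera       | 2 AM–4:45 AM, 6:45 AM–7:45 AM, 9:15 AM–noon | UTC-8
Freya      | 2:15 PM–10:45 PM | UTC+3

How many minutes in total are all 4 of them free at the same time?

225

Erik in UTC: 08:45-13:30, 14:45-18:45 (add 7h to convert from UTC-7).
Quinn in UTC: 08:30-12:45, 14:45-15:45, 17:15-18:30 (add 8h to convert from UTC-8).
Vera in UTC: 10:00-12:45, 14:45-15:45, 17:15-20:00 (add 8h to convert from UTC-8).
Freya in UTC: 11:15-19:45 (subtract 3h to convert from UTC+3).
Erik ∩ Quinn: 08:45-12:45, 14:45-15:45, 17:15-18:30.
Erik ∩ Quinn ∩ Vera: 10:00-12:45, 14:45-15:45, 17:15-18:30.
Erik ∩ Quinn ∩ Vera ∩ Freya: 11:15-12:45, 14:45-15:45, 17:15-18:30.
Summing the common windows: 90 + 60 + 75 = 225 minutes.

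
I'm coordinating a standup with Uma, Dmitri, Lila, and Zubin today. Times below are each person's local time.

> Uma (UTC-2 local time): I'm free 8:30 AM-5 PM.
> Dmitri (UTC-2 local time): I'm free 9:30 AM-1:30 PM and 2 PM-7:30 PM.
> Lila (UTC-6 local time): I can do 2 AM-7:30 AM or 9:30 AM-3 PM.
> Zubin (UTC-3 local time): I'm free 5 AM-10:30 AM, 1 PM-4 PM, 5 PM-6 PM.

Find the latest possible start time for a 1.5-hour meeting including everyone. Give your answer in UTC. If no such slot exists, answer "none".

17:30

Uma in UTC: 10:30-19:00 (add 2h to convert from UTC-2).
Dmitri in UTC: 11:30-15:30, 16:00-21:30 (add 2h to convert from UTC-2).
Lila in UTC: 08:00-13:30, 15:30-21:00 (add 6h to convert from UTC-6).
Zubin in UTC: 08:00-13:30, 16:00-19:00, 20:00-21:00 (add 3h to convert from UTC-3).
Uma ∩ Dmitri: 11:30-15:30, 16:00-19:00.
Uma ∩ Dmitri ∩ Lila: 11:30-13:30, 16:00-19:00.
Uma ∩ Dmitri ∩ Lila ∩ Zubin: 11:30-13:30, 16:00-19:00.
Those are the intersection windows.
The last common window of at least 90 minutes is 16:00-19:00; a 90-minute meeting can start as late as 17:30 and still end by 19:00.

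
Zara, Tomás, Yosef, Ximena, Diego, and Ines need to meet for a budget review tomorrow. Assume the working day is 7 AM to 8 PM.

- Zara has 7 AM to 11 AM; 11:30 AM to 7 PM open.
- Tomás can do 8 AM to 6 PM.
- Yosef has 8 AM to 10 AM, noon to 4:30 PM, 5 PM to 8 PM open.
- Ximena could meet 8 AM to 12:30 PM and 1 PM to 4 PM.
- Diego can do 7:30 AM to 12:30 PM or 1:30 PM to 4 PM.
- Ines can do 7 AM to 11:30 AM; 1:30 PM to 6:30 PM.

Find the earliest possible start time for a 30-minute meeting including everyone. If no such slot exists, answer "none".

08:00

Zara ∩ Tomás: 08:00-11:00, 11:30-18:00.
Zara ∩ Tomás ∩ Yosef: 08:00-10:00, 12:00-16:30, 17:00-18:00.
Zara ∩ Tomás ∩ Yosef ∩ Ximena: 08:00-10:00, 12:00-12:30, 13:00-16:00.
Zara ∩ Tomás ∩ Yosef ∩ Ximena ∩ Diego: 08:00-10:00, 12:00-12:30, 13:30-16:00.
Zara ∩ Tomás ∩ Yosef ∩ Ximena ∩ Diego ∩ Ines: 08:00-10:00, 13:30-16:00.
Those are the intersection windows.
The first common window of at least 30 minutes is 08:00-10:00, so the earliest start is 08:00.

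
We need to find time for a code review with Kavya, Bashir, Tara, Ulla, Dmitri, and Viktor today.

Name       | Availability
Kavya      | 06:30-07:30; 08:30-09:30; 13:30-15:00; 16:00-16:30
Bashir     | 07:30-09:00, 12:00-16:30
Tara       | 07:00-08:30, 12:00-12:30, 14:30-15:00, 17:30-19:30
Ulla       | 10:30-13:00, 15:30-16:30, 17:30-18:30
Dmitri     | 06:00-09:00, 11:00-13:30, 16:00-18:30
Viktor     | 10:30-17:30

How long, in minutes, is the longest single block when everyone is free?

Kavya ∩ Bashir: 08:30-09:00, 13:30-15:00, 16:00-16:30.
Kavya ∩ Bashir ∩ Tara: 14:30-15:00.
Kavya ∩ Bashir ∩ Tara ∩ Ulla: ∅.
Kavya ∩ Bashir ∩ Tara ∩ Ulla ∩ Dmitri: ∅.
Kavya ∩ Bashir ∩ Tara ∩ Ulla ∩ Dmitri ∩ Viktor: ∅.
There is no time when everyone is free.
No common window exists, so the longest block is 0 minutes.

0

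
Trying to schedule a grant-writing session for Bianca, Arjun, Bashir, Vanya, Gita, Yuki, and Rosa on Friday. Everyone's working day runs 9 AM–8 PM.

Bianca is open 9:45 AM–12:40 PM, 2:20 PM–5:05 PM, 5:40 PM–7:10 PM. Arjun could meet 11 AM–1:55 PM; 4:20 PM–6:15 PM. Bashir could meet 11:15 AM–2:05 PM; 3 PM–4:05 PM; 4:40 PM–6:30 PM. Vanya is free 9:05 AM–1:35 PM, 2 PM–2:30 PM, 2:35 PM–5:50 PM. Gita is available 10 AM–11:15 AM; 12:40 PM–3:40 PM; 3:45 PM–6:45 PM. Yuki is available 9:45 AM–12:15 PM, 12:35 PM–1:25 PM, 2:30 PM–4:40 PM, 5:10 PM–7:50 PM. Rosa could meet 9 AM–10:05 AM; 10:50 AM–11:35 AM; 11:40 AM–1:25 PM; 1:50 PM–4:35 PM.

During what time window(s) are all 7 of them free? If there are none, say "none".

none

Bianca ∩ Arjun: 11:00-12:40, 16:20-17:05, 17:40-18:15.
Bianca ∩ Arjun ∩ Bashir: 11:15-12:40, 16:40-17:05, 17:40-18:15.
Bianca ∩ Arjun ∩ Bashir ∩ Vanya: 11:15-12:40, 16:40-17:05, 17:40-17:50.
Bianca ∩ Arjun ∩ Bashir ∩ Vanya ∩ Gita: 16:40-17:05, 17:40-17:50.
Bianca ∩ Arjun ∩ Bashir ∩ Vanya ∩ Gita ∩ Yuki: 17:40-17:50.
Bianca ∩ Arjun ∩ Bashir ∩ Vanya ∩ Gita ∩ Yuki ∩ Rosa: ∅.
There is no time when everyone is free.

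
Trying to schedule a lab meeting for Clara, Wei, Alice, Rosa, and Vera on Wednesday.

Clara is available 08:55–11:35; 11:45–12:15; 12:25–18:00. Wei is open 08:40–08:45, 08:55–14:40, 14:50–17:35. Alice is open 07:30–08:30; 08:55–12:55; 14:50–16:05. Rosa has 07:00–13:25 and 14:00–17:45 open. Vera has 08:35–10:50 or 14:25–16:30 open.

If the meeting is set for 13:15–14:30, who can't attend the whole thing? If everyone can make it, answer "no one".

Alice, Rosa, Vera

Clara: free for 13:15-14:30. Wei: free for 13:15-14:30. Alice: not fully free for 13:15-14:30. Rosa: not fully free for 13:15-14:30. Vera: not fully free for 13:15-14:30.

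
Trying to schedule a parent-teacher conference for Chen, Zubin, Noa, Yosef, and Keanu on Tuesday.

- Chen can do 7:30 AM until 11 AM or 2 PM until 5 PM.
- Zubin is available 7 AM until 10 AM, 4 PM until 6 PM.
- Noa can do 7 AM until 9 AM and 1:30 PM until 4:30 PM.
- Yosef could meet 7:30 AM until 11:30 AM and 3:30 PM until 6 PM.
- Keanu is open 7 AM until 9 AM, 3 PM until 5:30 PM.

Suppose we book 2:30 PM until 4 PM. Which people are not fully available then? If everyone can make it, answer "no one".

Keanu, Yosef, Zubin

Chen: free for 14:30-16:00. Zubin: not fully free for 14:30-16:00. Noa: free for 14:30-16:00. Yosef: not fully free for 14:30-16:00. Keanu: not fully free for 14:30-16:00.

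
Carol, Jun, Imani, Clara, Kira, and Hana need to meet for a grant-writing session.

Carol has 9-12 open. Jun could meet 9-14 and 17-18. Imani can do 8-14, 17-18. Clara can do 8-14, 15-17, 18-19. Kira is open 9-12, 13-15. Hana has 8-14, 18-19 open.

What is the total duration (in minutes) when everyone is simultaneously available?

Carol ∩ Jun: 09:00-12:00.
Carol ∩ Jun ∩ Imani: 09:00-12:00.
Carol ∩ Jun ∩ Imani ∩ Clara: 09:00-12:00.
Carol ∩ Jun ∩ Imani ∩ Clara ∩ Kira: 09:00-12:00.
Carol ∩ Jun ∩ Imani ∩ Clara ∩ Kira ∩ Hana: 09:00-12:00.
That's a single block of 180 minutes.

180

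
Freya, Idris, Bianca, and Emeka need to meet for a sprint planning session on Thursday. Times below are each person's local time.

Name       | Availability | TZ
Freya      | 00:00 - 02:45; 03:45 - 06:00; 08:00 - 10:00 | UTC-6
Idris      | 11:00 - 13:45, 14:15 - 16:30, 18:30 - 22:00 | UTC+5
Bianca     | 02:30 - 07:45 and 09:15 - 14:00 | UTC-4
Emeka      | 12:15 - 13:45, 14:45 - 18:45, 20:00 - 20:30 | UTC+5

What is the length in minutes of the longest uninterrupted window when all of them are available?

Freya in UTC: 06:00-08:45, 09:45-12:00, 14:00-16:00 (add 6h to convert from UTC-6).
Idris in UTC: 06:00-08:45, 09:15-11:30, 13:30-17:00 (subtract 5h to convert from UTC+5).
Bianca in UTC: 06:30-11:45, 13:15-18:00 (add 4h to convert from UTC-4).
Emeka in UTC: 07:15-08:45, 09:45-13:45, 15:00-15:30 (subtract 5h to convert from UTC+5).
Freya ∩ Idris: 06:00-08:45, 09:45-11:30, 14:00-16:00.
Freya ∩ Idris ∩ Bianca: 06:30-08:45, 09:45-11:30, 14:00-16:00.
Freya ∩ Idris ∩ Bianca ∩ Emeka: 07:15-08:45, 09:45-11:30, 15:00-15:30.
The longest is 09:45-11:30 at 105 minutes.

105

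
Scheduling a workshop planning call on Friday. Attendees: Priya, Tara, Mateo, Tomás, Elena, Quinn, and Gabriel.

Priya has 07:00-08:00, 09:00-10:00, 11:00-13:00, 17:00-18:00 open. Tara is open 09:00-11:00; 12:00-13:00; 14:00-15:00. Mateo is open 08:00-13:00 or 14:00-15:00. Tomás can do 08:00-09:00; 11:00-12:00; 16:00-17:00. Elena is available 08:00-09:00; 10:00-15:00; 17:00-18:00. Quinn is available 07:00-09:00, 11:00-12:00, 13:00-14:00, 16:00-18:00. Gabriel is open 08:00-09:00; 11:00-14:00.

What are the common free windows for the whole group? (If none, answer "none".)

none

Priya ∩ Tara: 09:00-10:00, 12:00-13:00.
Priya ∩ Tara ∩ Mateo: 09:00-10:00, 12:00-13:00.
Priya ∩ Tara ∩ Mateo ∩ Tomás: ∅.
Priya ∩ Tara ∩ Mateo ∩ Tomás ∩ Elena: ∅.
Priya ∩ Tara ∩ Mateo ∩ Tomás ∩ Elena ∩ Quinn: ∅.
Priya ∩ Tara ∩ Mateo ∩ Tomás ∩ Elena ∩ Quinn ∩ Gabriel: ∅.
There is no time when everyone is free.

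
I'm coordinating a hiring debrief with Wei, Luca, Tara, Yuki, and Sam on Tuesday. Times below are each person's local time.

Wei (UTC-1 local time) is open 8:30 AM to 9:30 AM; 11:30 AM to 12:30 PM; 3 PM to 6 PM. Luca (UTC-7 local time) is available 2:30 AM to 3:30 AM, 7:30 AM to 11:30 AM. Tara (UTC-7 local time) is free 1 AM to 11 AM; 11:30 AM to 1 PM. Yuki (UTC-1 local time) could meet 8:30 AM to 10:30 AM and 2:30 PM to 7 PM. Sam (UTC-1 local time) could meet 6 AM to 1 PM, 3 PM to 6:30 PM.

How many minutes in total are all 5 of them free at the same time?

180

Wei in UTC: 09:30-10:30, 12:30-13:30, 16:00-19:00 (add 1h to convert from UTC-1).
Luca in UTC: 09:30-10:30, 14:30-18:30 (add 7h to convert from UTC-7).
Tara in UTC: 08:00-18:00, 18:30-20:00 (add 7h to convert from UTC-7).
Yuki in UTC: 09:30-11:30, 15:30-20:00 (add 1h to convert from UTC-1).
Sam in UTC: 07:00-14:00, 16:00-19:30 (add 1h to convert from UTC-1).
Wei ∩ Luca: 09:30-10:30, 16:00-18:30.
Wei ∩ Luca ∩ Tara: 09:30-10:30, 16:00-18:00.
Wei ∩ Luca ∩ Tara ∩ Yuki: 09:30-10:30, 16:00-18:00.
Wei ∩ Luca ∩ Tara ∩ Yuki ∩ Sam: 09:30-10:30, 16:00-18:00.
Summing the common windows: 60 + 120 = 180 minutes.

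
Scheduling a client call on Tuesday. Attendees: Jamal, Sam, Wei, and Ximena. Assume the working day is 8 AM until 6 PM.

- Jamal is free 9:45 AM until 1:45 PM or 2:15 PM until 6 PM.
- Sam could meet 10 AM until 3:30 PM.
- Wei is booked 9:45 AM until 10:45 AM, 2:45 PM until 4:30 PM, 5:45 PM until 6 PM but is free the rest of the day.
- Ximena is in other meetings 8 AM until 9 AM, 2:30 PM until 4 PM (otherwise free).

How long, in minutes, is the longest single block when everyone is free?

180

Jamal free: 09:45-13:45, 14:15-18:00.
Sam free: 10:00-15:30.
Wei free: 08:00-09:45, 10:45-14:45, 16:30-17:45 (invert busy blocks within the working day).
Ximena free: 09:00-14:30, 16:00-18:00 (invert busy blocks within the working day).
Jamal ∩ Sam: 10:00-13:45, 14:15-15:30.
Jamal ∩ Sam ∩ Wei: 10:45-13:45, 14:15-14:45.
Jamal ∩ Sam ∩ Wei ∩ Ximena: 10:45-13:45, 14:15-14:30.
So the common availability across everyone is 10:45-13:45, 14:15-14:30.
The longest is 10:45-13:45 at 180 minutes.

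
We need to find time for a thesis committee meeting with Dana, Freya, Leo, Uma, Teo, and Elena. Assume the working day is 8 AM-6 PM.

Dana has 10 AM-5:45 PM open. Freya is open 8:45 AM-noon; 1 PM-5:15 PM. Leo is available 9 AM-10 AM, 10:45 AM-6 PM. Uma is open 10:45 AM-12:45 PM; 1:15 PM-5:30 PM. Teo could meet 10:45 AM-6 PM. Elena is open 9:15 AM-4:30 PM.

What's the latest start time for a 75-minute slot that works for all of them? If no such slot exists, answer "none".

15:15

Dana ∩ Freya: 10:00-12:00, 13:00-17:15.
Dana ∩ Freya ∩ Leo: 10:45-12:00, 13:00-17:15.
Dana ∩ Freya ∩ Leo ∩ Uma: 10:45-12:00, 13:15-17:15.
Dana ∩ Freya ∩ Leo ∩ Uma ∩ Teo: 10:45-12:00, 13:15-17:15.
Dana ∩ Freya ∩ Leo ∩ Uma ∩ Teo ∩ Elena: 10:45-12:00, 13:15-16:30.
So the common availability across everyone is 10:45-12:00, 13:15-16:30.
The last common window of at least 75 minutes is 13:15-16:30; a 75-minute meeting can start as late as 15:15 and still end by 16:30.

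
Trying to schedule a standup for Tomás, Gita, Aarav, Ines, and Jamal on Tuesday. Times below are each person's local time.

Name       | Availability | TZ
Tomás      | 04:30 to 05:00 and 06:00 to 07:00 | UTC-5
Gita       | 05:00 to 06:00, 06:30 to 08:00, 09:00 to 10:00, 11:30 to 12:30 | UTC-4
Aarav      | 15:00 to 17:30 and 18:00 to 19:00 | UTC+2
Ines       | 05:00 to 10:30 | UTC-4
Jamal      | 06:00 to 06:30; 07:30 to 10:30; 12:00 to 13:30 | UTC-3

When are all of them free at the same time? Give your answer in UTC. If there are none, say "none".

Tomás in UTC: 09:30-10:00, 11:00-12:00 (add 5h to convert from UTC-5).
Gita in UTC: 09:00-10:00, 10:30-12:00, 13:00-14:00, 15:30-16:30 (add 4h to convert from UTC-4).
Aarav in UTC: 13:00-15:30, 16:00-17:00 (subtract 2h to convert from UTC+2).
Ines in UTC: 09:00-14:30 (add 4h to convert from UTC-4).
Jamal in UTC: 09:00-09:30, 10:30-13:30, 15:00-16:30 (add 3h to convert from UTC-3).
Tomás ∩ Gita: 09:30-10:00, 11:00-12:00.
Tomás ∩ Gita ∩ Aarav: ∅.
Tomás ∩ Gita ∩ Aarav ∩ Ines: ∅.
Tomás ∩ Gita ∩ Aarav ∩ Ines ∩ Jamal: ∅.
There is no time when everyone is free.

none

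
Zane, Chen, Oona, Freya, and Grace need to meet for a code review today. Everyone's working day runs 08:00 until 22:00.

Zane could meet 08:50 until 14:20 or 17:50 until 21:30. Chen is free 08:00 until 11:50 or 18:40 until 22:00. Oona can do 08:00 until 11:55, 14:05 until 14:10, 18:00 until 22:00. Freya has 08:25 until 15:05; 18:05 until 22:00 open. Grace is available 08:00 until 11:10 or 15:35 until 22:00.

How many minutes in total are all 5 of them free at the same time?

310

Zane ∩ Chen: 08:50-11:50, 18:40-21:30.
Zane ∩ Chen ∩ Oona: 08:50-11:50, 18:40-21:30.
Zane ∩ Chen ∩ Oona ∩ Freya: 08:50-11:50, 18:40-21:30.
Zane ∩ Chen ∩ Oona ∩ Freya ∩ Grace: 08:50-11:10, 18:40-21:30.
Summing the common windows: 140 + 170 = 310 minutes.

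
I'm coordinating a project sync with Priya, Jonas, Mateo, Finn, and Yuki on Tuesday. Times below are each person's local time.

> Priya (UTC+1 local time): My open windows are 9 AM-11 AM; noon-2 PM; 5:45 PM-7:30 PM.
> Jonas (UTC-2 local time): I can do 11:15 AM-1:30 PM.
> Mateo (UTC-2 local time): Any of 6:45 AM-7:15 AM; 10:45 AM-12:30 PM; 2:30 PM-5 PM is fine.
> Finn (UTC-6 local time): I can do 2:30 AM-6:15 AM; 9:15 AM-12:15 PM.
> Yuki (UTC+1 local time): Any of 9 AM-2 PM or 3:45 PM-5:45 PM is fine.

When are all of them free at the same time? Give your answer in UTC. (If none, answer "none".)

none

Priya in UTC: 08:00-10:00, 11:00-13:00, 16:45-18:30 (subtract 1h to convert from UTC+1).
Jonas in UTC: 13:15-15:30 (add 2h to convert from UTC-2).
Mateo in UTC: 08:45-09:15, 12:45-14:30, 16:30-19:00 (add 2h to convert from UTC-2).
Finn in UTC: 08:30-12:15, 15:15-18:15 (add 6h to convert from UTC-6).
Yuki in UTC: 08:00-13:00, 14:45-16:45 (subtract 1h to convert from UTC+1).
Priya ∩ Jonas: ∅.
Priya ∩ Jonas ∩ Mateo: ∅.
Priya ∩ Jonas ∩ Mateo ∩ Finn: ∅.
Priya ∩ Jonas ∩ Mateo ∩ Finn ∩ Yuki: ∅.
There is no time when everyone is free.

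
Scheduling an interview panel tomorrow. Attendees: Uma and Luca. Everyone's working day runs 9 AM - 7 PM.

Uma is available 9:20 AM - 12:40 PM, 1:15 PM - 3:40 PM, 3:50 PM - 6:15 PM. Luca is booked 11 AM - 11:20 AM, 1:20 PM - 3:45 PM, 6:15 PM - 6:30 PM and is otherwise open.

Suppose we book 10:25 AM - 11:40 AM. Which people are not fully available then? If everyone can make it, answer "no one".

Uma free: 09:20-12:40, 13:15-15:40, 15:50-18:15.
Luca free: 09:00-11:00, 11:20-13:20, 15:45-18:15, 18:30-19:00 (invert busy blocks within the working day).
Uma: free for 10:25-11:40. Luca: not fully free for 10:25-11:40.

Luca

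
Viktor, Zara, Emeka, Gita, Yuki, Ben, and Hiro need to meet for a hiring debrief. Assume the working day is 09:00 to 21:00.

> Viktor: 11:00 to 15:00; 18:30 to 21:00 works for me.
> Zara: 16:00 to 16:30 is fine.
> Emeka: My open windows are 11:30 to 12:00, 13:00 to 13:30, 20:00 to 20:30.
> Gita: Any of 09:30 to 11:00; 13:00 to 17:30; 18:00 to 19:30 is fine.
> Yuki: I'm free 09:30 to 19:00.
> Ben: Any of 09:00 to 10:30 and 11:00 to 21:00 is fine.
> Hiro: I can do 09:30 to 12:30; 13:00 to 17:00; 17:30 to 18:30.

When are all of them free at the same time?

Viktor ∩ Zara: ∅.
Viktor ∩ Zara ∩ Emeka: ∅.
Viktor ∩ Zara ∩ Emeka ∩ Gita: ∅.
Viktor ∩ Zara ∩ Emeka ∩ Gita ∩ Yuki: ∅.
Viktor ∩ Zara ∩ Emeka ∩ Gita ∩ Yuki ∩ Ben: ∅.
Viktor ∩ Zara ∩ Emeka ∩ Gita ∩ Yuki ∩ Ben ∩ Hiro: ∅.
There is no time when everyone is free.

none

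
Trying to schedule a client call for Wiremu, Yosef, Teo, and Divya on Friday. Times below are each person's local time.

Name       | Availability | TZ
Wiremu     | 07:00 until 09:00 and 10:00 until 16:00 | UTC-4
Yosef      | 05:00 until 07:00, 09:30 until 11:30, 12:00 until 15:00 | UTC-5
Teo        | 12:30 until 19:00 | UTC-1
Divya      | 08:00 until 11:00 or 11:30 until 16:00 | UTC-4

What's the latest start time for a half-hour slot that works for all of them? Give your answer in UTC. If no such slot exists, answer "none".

Wiremu in UTC: 11:00-13:00, 14:00-20:00 (add 4h to convert from UTC-4).
Yosef in UTC: 10:00-12:00, 14:30-16:30, 17:00-20:00 (add 5h to convert from UTC-5).
Teo in UTC: 13:30-20:00 (add 1h to convert from UTC-1).
Divya in UTC: 12:00-15:00, 15:30-20:00 (add 4h to convert from UTC-4).
Wiremu ∩ Yosef: 11:00-12:00, 14:30-16:30, 17:00-20:00.
Wiremu ∩ Yosef ∩ Teo: 14:30-16:30, 17:00-20:00.
Wiremu ∩ Yosef ∩ Teo ∩ Divya: 14:30-15:00, 15:30-16:30, 17:00-20:00.
The last common window of at least 30 minutes is 17:00-20:00; a 30-minute meeting can start as late as 19:30 and still end by 20:00.

19:30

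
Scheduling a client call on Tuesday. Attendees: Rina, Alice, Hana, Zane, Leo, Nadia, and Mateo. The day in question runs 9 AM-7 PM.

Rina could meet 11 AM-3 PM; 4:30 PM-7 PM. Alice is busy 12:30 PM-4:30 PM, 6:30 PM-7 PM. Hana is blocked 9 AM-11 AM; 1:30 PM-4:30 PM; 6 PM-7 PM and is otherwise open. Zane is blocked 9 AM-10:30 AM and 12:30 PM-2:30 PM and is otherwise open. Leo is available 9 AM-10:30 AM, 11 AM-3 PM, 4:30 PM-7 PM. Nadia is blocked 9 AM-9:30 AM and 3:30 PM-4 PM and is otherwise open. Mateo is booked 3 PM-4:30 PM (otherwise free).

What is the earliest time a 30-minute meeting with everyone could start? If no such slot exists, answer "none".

11:00

Rina free: 11:00-15:00, 16:30-19:00.
Alice free: 09:00-12:30, 16:30-18:30 (invert busy blocks within the working day).
Hana free: 11:00-13:30, 16:30-18:00 (invert busy blocks within the working day).
Zane free: 10:30-12:30, 14:30-19:00 (invert busy blocks within the working day).
Leo free: 09:00-10:30, 11:00-15:00, 16:30-19:00.
Nadia free: 09:30-15:30, 16:00-19:00 (invert busy blocks within the working day).
Mateo free: 09:00-15:00, 16:30-19:00 (invert busy blocks within the working day).
Rina ∩ Alice: 11:00-12:30, 16:30-18:30.
Rina ∩ Alice ∩ Hana: 11:00-12:30, 16:30-18:00.
Rina ∩ Alice ∩ Hana ∩ Zane: 11:00-12:30, 16:30-18:00.
Rina ∩ Alice ∩ Hana ∩ Zane ∩ Leo: 11:00-12:30, 16:30-18:00.
Rina ∩ Alice ∩ Hana ∩ Zane ∩ Leo ∩ Nadia: 11:00-12:30, 16:30-18:00.
Rina ∩ Alice ∩ Hana ∩ Zane ∩ Leo ∩ Nadia ∩ Mateo: 11:00-12:30, 16:30-18:00.
So the common availability across everyone is 11:00-12:30, 16:30-18:00.
The first common window of at least 30 minutes is 11:00-12:30, so the earliest start is 11:00.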